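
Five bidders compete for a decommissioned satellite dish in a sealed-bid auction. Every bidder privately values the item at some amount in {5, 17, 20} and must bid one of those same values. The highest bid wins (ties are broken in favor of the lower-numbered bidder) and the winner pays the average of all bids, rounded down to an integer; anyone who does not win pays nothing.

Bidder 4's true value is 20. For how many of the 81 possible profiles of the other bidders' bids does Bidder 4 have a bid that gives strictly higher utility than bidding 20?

Others bid (5, 5, 5, 5): truth gives 12; bid 17 gives 13 > 12. Violating.
Others bid (5, 5, 5, 17): truth gives 10; bid 17 gives 11 > 10. Violating.
Others bid (5, 5, 5, 20): truth gives 9; no alternative beats it.
Others bid (5, 5, 17, 5): truth gives 10; no alternative beats it.
(Checking all 81 profiles: 2 have a profitable deviation, 79 do not.)

2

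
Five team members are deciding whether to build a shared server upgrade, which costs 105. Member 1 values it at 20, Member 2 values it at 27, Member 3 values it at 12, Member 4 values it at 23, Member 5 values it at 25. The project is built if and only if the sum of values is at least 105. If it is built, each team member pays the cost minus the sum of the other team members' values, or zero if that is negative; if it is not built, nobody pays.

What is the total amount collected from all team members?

97

Total value 107 ≥ cost 105, so it is built.
Member 1: others sum to 87; max(0, 105 - 87) = 18.
Member 2: others sum to 80; max(0, 105 - 80) = 25.
Member 3: others sum to 95; max(0, 105 - 95) = 10.
Member 4: others sum to 84; max(0, 105 - 84) = 21.
Member 5: others sum to 82; max(0, 105 - 82) = 23.
Total collected = 18 + 25 + 10 + 21 + 23 = 97.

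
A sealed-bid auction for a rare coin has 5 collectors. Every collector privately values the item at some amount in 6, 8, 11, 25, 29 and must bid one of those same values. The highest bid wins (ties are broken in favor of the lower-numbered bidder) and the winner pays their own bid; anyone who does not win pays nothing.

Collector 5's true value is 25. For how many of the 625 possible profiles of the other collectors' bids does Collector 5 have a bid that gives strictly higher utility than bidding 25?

16

Others bid (6, 6, 6, 6): truth gives 0; bid 8 gives 17 > 0. Violating.
Others bid (6, 6, 6, 8): truth gives 0; bid 11 gives 14 > 0. Violating.
Others bid (6, 6, 8, 6): truth gives 0; bid 11 gives 14 > 0. Violating.
Others bid (6, 6, 8, 8): truth gives 0; bid 11 gives 14 > 0. Violating.
Others bid (6, 6, 6, 11): truth gives 0; no alternative beats it.
Others bid (6, 6, 6, 25): truth gives 0; no alternative beats it.
(Checking all 625 profiles: 16 have a profitable deviation, 609 do not.)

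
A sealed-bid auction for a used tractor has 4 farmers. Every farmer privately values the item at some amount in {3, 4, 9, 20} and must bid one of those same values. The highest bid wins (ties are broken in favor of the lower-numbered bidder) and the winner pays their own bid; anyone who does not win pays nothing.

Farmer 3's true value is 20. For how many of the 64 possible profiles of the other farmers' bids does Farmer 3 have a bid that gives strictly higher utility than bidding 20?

Others bid (3, 3, 3): truth gives 0; bid 4 gives 16 > 0. Violating.
Others bid (3, 3, 4): truth gives 0; bid 4 gives 16 > 0. Violating.
Others bid (3, 3, 9): truth gives 0; bid 9 gives 11 > 0. Violating.
Others bid (3, 4, 3): truth gives 0; bid 9 gives 11 > 0. Violating.
Others bid (3, 3, 20): truth gives 0; no alternative beats it.
Others bid (3, 4, 20): truth gives 0; no alternative beats it.
(Checking all 64 profiles: 12 have a profitable deviation, 52 do not.)

12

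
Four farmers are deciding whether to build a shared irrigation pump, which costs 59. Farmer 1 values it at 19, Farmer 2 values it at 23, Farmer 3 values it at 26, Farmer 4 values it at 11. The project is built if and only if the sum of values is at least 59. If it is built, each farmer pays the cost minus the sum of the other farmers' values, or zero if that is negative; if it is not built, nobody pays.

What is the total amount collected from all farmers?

9

Total value 79 ≥ cost 59, so it is built.
Farmer 1: others sum to 60; max(0, 59 - 60) = 0.
Farmer 2: others sum to 56; max(0, 59 - 56) = 3.
Farmer 3: others sum to 53; max(0, 59 - 53) = 6.
Farmer 4: others sum to 68; max(0, 59 - 68) = 0.
Total collected = 0 + 3 + 6 + 0 = 9.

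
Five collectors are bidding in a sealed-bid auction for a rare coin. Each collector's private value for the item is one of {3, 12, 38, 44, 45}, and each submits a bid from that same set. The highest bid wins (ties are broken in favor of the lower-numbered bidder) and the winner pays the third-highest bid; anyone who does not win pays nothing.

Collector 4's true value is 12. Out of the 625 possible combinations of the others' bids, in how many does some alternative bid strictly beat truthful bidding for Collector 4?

Others bid (3, 3, 3, 38): truth gives 0; bid 38 gives 9 > 0. Violating.
Others bid (3, 3, 3, 44): truth gives 0; bid 44 gives 9 > 0. Violating.
Others bid (3, 3, 3, 45): truth gives 0; bid 45 gives 9 > 0. Violating.
Others bid (3, 3, 12, 3): truth gives 0; bid 38 gives 9 > 0. Violating.
Others bid (3, 3, 3, 3): truth gives 9; no alternative beats it.
Others bid (3, 3, 3, 12): truth gives 9; no alternative beats it.
(Checking all 625 profiles: 12 have a profitable deviation, 613 do not.)

12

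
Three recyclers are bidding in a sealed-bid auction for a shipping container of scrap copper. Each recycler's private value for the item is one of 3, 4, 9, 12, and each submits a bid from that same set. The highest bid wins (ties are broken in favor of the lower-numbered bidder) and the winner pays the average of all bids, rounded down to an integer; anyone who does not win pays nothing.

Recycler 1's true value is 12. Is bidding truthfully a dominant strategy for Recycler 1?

No

Consider the case where Recycler 2 bids 3 and Recycler 3 bids 3.
Truthful bid 12: wins, pays 6, utility 12 - 6 = 6.
Bid 3 instead: wins, pays 3, utility 12 - 3 = 9.
Since 9 > 6, bidding 3 is strictly better here, so truthful bidding is not dominant.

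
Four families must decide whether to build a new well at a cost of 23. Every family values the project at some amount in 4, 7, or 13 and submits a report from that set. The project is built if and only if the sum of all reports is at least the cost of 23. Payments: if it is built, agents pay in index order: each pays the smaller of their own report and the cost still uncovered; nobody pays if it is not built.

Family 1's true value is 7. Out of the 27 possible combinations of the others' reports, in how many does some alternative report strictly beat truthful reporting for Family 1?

Others report (4, 4, 13): truth gives 0; report 4 gives 3 > 0. Violating.
Others report (4, 7, 13): truth gives 0; report 4 gives 3 > 0. Violating.
Others report (4, 13, 4): truth gives 0; report 4 gives 3 > 0. Violating.
Others report (4, 13, 7): truth gives 0; report 4 gives 3 > 0. Violating.
Others report (4, 4, 4): truth gives 0; no alternative beats it.
Others report (4, 4, 7): truth gives 0; no alternative beats it.
(Checking all 27 profiles: 20 have a profitable deviation, 7 do not.)

20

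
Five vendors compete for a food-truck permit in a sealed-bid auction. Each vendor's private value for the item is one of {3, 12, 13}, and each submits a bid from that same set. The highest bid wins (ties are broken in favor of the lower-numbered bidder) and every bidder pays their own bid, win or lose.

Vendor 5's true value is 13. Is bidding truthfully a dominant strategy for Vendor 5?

Consider the case where Vendor 1 bids 3, Vendor 2 bids 3, Vendor 3 bids 3 and Vendor 4 bids 3.
Truthful bid 13: wins, pays 13, utility 13 - 13 = 0.
Bid 12 instead: wins, pays 12, utility 13 - 12 = 1.
Since 1 > 0, bidding 12 is strictly better here, so truthful bidding is not dominant.

No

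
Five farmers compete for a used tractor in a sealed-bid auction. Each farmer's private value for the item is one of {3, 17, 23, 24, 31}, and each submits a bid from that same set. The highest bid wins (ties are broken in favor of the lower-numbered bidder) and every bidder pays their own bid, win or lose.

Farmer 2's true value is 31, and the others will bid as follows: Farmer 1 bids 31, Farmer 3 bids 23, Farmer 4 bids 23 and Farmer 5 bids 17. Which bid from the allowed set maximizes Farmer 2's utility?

Bid 3: loses but pays 3, utility -3.
Bid 17: loses but pays 17, utility -17.
Bid 23: loses but pays 23, utility -23.
Bid 24: loses but pays 24, utility -24.
Bid 31: loses but pays 31, utility -31.
The best choice is 3 with utility -3.

3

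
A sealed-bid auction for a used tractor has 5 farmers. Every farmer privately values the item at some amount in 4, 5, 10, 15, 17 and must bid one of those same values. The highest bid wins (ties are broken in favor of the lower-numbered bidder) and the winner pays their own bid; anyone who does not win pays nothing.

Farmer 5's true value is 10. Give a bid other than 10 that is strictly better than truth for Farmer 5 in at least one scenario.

5

Suppose Farmer 1 bids 4, Farmer 2 bids 4, Farmer 3 bids 4 and Farmer 4 bids 4.
Bid 10: wins, pays 10, utility 10 - 10 = 0.
Bid 5: wins, pays 5, utility 10 - 5 = 5.
So bidding 5 beats truth here (5 > 0).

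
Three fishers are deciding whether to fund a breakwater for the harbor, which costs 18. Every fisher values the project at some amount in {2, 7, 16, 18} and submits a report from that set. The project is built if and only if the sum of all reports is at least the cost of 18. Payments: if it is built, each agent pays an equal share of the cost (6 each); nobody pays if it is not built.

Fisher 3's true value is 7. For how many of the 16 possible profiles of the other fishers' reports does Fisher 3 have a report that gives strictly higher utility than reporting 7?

Others report (2, 2): truth gives 0; report 16 gives 1 > 0. Violating.
Others report (2, 7): truth gives 0; report 16 gives 1 > 0. Violating.
Others report (7, 2): truth gives 0; report 16 gives 1 > 0. Violating.
Others report (2, 16): truth gives 1; no alternative beats it.
Others report (2, 18): truth gives 1; no alternative beats it.
(Checking all 16 profiles: 3 have a profitable deviation, 13 do not.)

3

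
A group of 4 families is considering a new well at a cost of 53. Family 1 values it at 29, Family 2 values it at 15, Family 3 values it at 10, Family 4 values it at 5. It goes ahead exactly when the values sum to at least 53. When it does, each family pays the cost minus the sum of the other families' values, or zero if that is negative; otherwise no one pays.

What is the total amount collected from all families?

36

Total value 59 ≥ cost 53, so it is built.
Family 1: others sum to 30; max(0, 53 - 30) = 23.
Family 2: others sum to 44; max(0, 53 - 44) = 9.
Family 3: others sum to 49; max(0, 53 - 49) = 4.
Family 4: others sum to 54; max(0, 53 - 54) = 0.
Total collected = 23 + 9 + 4 + 0 = 36.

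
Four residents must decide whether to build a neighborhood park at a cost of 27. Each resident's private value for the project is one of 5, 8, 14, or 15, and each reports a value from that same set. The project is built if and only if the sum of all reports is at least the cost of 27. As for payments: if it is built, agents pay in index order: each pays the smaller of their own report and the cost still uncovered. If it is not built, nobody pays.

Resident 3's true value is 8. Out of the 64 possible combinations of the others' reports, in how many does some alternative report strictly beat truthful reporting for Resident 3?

Others report (5, 5, 14): truth gives 0; report 5 gives 3 > 0. Violating.
Others report (5, 5, 15): truth gives 0; report 5 gives 3 > 0. Violating.
Others report (5, 8, 14): truth gives 0; report 5 gives 3 > 0. Violating.
Others report (5, 8, 15): truth gives 0; report 5 gives 3 > 0. Violating.
Others report (5, 5, 5): truth gives 0; no alternative beats it.
Others report (5, 5, 8): truth gives 0; no alternative beats it.
(Checking all 64 profiles: 25 have a profitable deviation, 39 do not.)

25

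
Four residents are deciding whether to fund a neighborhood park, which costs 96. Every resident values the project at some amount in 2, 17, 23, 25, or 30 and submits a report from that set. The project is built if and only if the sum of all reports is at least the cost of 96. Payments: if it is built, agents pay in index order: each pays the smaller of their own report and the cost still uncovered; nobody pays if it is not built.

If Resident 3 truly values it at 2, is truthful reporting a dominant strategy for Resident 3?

Check each profile of the others' reports and compare truth against every alternative report.
Others report (23, 30, 30): truth gives 0, best alternative gives -15.
Others report (25, 25, 30): truth gives 0, best alternative gives -15.
Others report (25, 30, 25): truth gives 0, best alternative gives -15.
Others report (25, 30, 30): truth gives 0, best alternative gives -15.
Others report (30, 23, 30): truth gives 0, best alternative gives -15.
Others report (30, 25, 25): truth gives 0, best alternative gives -15.
(Remaining 119 profiles checked similarly; truth is weakly best in each.)
In every case the truthful report is at least as good as any alternative, so it is a dominant strategy.

Yes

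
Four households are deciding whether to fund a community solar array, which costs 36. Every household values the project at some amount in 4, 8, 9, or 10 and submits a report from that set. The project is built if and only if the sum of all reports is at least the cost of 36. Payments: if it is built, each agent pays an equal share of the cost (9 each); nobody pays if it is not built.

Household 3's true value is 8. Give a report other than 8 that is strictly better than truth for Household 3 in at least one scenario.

Suppose Household 1 reports 8, Household 2 reports 10 and Household 4 reports 10.
Report 8: project built, pays 9, utility 8 - 9 = -1.
Report 4: project not built, utility 0.
So reporting 4 beats truth here (0 > -1).

4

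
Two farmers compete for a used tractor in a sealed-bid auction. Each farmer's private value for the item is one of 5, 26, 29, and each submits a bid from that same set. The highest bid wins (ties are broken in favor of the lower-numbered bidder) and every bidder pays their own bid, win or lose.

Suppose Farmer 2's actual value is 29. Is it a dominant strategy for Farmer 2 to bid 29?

Consider the case where Farmer 1 bids 5.
Truthful bid 29: wins, pays 29, utility 29 - 29 = 0.
Bid 26 instead: wins, pays 26, utility 29 - 26 = 3.
Since 3 > 0, bidding 26 is strictly better here, so truthful bidding is not dominant.

No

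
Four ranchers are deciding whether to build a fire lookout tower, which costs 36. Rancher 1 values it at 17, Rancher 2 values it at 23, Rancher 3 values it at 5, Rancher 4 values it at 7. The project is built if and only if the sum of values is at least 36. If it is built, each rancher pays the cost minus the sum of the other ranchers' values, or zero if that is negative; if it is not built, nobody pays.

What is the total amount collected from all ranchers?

Total value 52 ≥ cost 36, so it is built.
Rancher 1: others sum to 35; max(0, 36 - 35) = 1.
Rancher 2: others sum to 29; max(0, 36 - 29) = 7.
Rancher 3: others sum to 47; max(0, 36 - 47) = 0.
Rancher 4: others sum to 45; max(0, 36 - 45) = 0.
Total collected = 1 + 7 + 0 + 0 = 8.

8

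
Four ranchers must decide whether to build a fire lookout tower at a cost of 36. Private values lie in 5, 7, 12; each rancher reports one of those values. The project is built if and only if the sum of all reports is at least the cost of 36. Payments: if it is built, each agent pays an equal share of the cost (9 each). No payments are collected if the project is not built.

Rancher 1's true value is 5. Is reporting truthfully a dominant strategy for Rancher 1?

Check each profile of the others' reports and compare truth against every alternative report.
Others report (5, 12, 12): truth gives 0, best alternative gives -4.
Others report (12, 5, 12): truth gives 0, best alternative gives -4.
Others report (12, 12, 5): truth gives 0, best alternative gives -4.
Others report (7, 12, 12): truth gives -4, best alternative gives -4.
Others report (12, 7, 12): truth gives -4, best alternative gives -4.
Others report (12, 12, 7): truth gives -4, best alternative gives -4.
(Remaining 21 profiles checked similarly; truth is weakly best in each.)
In every case the truthful report is at least as good as any alternative, so it is a dominant strategy.

Yes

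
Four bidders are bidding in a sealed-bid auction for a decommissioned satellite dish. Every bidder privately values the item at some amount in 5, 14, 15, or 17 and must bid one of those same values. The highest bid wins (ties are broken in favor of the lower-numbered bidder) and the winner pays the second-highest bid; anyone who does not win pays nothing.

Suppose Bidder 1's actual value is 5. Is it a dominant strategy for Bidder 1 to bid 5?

Yes

Check each profile of the others' bids and compare truth against every alternative bid.
Others bid (5, 5, 14): truth gives 0, best alternative gives -9.
Others bid (5, 14, 5): truth gives 0, best alternative gives -9.
Others bid (5, 14, 14): truth gives 0, best alternative gives -9.
Others bid (14, 5, 5): truth gives 0, best alternative gives -9.
Others bid (14, 5, 14): truth gives 0, best alternative gives -9.
Others bid (14, 14, 5): truth gives 0, best alternative gives -9.
(Remaining 58 profiles checked similarly; truth is weakly best in each.)
In every case the truthful bid is at least as good as any alternative, so it is a dominant strategy.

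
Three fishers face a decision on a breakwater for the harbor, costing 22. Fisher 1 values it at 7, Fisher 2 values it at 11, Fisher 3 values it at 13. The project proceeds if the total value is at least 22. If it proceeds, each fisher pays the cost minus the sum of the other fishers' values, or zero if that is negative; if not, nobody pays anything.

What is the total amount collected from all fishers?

6

Total value 31 ≥ cost 22, so it is built.
Fisher 1: others sum to 24; max(0, 22 - 24) = 0.
Fisher 2: others sum to 20; max(0, 22 - 20) = 2.
Fisher 3: others sum to 18; max(0, 22 - 18) = 4.
Total collected = 0 + 2 + 4 = 6.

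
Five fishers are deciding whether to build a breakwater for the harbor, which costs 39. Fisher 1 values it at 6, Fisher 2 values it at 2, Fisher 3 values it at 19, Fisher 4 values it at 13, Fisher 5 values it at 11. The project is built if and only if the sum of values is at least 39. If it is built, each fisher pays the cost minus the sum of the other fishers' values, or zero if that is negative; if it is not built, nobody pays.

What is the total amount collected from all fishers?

Total value 51 ≥ cost 39, so it is built.
Fisher 1: others sum to 45; max(0, 39 - 45) = 0.
Fisher 2: others sum to 49; max(0, 39 - 49) = 0.
Fisher 3: others sum to 32; max(0, 39 - 32) = 7.
Fisher 4: others sum to 38; max(0, 39 - 38) = 1.
Fisher 5: others sum to 40; max(0, 39 - 40) = 0.
Total collected = 0 + 0 + 7 + 1 + 0 = 8.

8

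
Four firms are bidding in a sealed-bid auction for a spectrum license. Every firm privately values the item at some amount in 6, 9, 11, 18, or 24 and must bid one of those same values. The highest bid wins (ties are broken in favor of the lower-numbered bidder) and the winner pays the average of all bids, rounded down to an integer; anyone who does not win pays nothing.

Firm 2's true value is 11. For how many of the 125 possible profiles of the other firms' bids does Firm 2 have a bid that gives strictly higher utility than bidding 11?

Others bid (6, 6, 6): truth gives 4; bid 9 gives 5 > 4. Violating.
Others bid (6, 6, 9): truth gives 3; bid 9 gives 4 > 3. Violating.
Others bid (6, 9, 6): truth gives 3; bid 9 gives 4 > 3. Violating.
Others bid (11, 6, 6): truth gives 0; bid 18 gives 1 > 0. Violating.
Others bid (6, 6, 11): truth gives 3; no alternative beats it.
Others bid (6, 6, 18): truth gives 0; no alternative beats it.
(Checking all 125 profiles: 4 have a profitable deviation, 121 do not.)

4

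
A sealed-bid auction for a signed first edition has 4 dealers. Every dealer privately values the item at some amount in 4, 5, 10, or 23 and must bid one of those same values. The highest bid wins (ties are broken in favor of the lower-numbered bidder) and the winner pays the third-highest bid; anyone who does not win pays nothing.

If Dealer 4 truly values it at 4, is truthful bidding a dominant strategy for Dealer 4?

Check each profile of the others' bids and compare truth against every alternative bid.
Others bid (4, 4, 4): truth gives 0, best alternative gives 0.
Others bid (4, 4, 5): truth gives 0, best alternative gives 0.
Others bid (4, 4, 10): truth gives 0, best alternative gives 0.
Others bid (4, 4, 23): truth gives 0, best alternative gives 0.
Others bid (4, 5, 4): truth gives 0, best alternative gives 0.
Others bid (4, 5, 5): truth gives 0, best alternative gives 0.
(Remaining 58 profiles checked similarly; truth is weakly best in each.)
In every case the truthful bid is at least as good as any alternative, so it is a dominant strategy.

Yes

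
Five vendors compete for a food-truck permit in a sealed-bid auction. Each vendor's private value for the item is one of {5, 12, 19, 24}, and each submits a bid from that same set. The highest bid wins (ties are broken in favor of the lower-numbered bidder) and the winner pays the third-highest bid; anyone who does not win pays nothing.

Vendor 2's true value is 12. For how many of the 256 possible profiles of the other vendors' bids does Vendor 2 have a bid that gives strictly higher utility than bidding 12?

Others bid (5, 5, 5, 19): truth gives 0; bid 19 gives 7 > 0. Violating.
Others bid (5, 5, 5, 24): truth gives 0; bid 24 gives 7 > 0. Violating.
Others bid (5, 5, 19, 5): truth gives 0; bid 19 gives 7 > 0. Violating.
Others bid (5, 5, 24, 5): truth gives 0; bid 24 gives 7 > 0. Violating.
Others bid (5, 5, 5, 5): truth gives 7; no alternative beats it.
Others bid (5, 5, 5, 12): truth gives 7; no alternative beats it.
(Checking all 256 profiles: 8 have a profitable deviation, 248 do not.)

8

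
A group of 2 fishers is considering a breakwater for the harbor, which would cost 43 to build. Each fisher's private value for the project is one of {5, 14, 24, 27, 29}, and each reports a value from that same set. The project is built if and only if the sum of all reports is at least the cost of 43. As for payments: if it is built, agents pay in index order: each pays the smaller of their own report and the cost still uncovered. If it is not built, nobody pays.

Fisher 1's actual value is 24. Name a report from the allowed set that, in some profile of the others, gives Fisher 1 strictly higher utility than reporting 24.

14

Suppose Fisher 2 reports 29.
Report 24: project built, pays 24, utility 24 - 24 = 0.
Report 14: project built, pays 14, utility 24 - 14 = 10.
So reporting 14 beats truth here (10 > 0).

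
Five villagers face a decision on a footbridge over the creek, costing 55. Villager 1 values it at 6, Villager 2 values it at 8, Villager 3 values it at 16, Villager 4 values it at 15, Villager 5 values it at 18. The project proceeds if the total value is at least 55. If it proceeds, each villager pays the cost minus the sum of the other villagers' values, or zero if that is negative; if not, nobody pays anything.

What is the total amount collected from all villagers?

Total value 63 ≥ cost 55, so it is built.
Villager 1: others sum to 57; max(0, 55 - 57) = 0.
Villager 2: others sum to 55; max(0, 55 - 55) = 0.
Villager 3: others sum to 47; max(0, 55 - 47) = 8.
Villager 4: others sum to 48; max(0, 55 - 48) = 7.
Villager 5: others sum to 45; max(0, 55 - 45) = 10.
Total collected = 0 + 0 + 8 + 7 + 10 = 25.

25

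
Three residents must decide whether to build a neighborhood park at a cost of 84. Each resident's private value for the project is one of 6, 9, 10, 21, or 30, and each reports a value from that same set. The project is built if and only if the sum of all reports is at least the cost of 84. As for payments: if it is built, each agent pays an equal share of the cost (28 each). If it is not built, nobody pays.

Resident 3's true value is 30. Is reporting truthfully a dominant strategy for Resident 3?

Yes

Check each profile of the others' reports and compare truth against every alternative report.
Others report (30, 30): truth gives 2, best alternative gives 0.
Others report (6, 6): truth gives 0, best alternative gives 0.
Others report (6, 9): truth gives 0, best alternative gives 0.
Others report (6, 10): truth gives 0, best alternative gives 0.
Others report (6, 21): truth gives 0, best alternative gives 0.
Others report (6, 30): truth gives 0, best alternative gives 0.
(Remaining 19 profiles checked similarly; truth is weakly best in each.)
In every case the truthful report is at least as good as any alternative, so it is a dominant strategy.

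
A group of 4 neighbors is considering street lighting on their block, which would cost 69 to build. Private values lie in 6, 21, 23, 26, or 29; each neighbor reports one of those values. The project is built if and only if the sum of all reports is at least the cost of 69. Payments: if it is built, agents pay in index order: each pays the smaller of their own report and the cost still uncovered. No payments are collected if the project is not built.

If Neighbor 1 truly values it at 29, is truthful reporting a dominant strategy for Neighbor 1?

No

Consider the case where Neighbor 2 reports 6, Neighbor 3 reports 21 and Neighbor 4 reports 21.
Truthful report 29: project built, pays 29, utility 29 - 29 = 0.
Report 21 instead: project built, pays 21, utility 29 - 21 = 8.
Since 8 > 0, reporting 21 is strictly better here, so truthful reporting is not dominant.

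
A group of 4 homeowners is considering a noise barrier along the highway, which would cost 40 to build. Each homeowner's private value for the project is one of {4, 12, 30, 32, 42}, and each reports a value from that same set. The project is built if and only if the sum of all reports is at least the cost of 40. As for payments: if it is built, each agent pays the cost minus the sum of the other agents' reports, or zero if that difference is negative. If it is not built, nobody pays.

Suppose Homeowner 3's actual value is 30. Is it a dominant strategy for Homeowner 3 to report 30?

Yes

Check each profile of the others' reports and compare truth against every alternative report.
Others report (4, 4, 32): truth gives 30, best alternative gives 30.
Others report (4, 4, 42): truth gives 30, best alternative gives 30.
Others report (4, 12, 30): truth gives 30, best alternative gives 30.
Others report (4, 12, 32): truth gives 30, best alternative gives 30.
Others report (4, 12, 42): truth gives 30, best alternative gives 30.
Others report (4, 30, 12): truth gives 30, best alternative gives 30.
(Remaining 119 profiles checked similarly; truth is weakly best in each.)
In every case the truthful report is at least as good as any alternative, so it is a dominant strategy.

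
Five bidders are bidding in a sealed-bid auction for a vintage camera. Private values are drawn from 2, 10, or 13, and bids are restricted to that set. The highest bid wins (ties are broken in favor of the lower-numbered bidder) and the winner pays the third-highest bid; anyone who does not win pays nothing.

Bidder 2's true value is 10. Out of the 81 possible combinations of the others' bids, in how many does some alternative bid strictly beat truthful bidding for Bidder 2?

4

Others bid (2, 2, 2, 13): truth gives 0; bid 13 gives 8 > 0. Violating.
Others bid (2, 2, 13, 2): truth gives 0; bid 13 gives 8 > 0. Violating.
Others bid (2, 13, 2, 2): truth gives 0; bid 13 gives 8 > 0. Violating.
Others bid (10, 2, 2, 2): truth gives 0; bid 13 gives 8 > 0. Violating.
Others bid (2, 2, 2, 2): truth gives 8; no alternative beats it.
Others bid (2, 2, 2, 10): truth gives 8; no alternative beats it.
(Checking all 81 profiles: 4 have a profitable deviation, 77 do not.)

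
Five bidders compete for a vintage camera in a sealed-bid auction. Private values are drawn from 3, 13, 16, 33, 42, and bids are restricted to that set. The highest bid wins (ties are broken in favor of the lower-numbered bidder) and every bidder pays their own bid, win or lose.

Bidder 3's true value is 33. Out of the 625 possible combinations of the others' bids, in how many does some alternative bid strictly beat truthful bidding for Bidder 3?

517

Others bid (3, 3, 3, 3): truth gives 0; bid 13 gives 20 > 0. Violating.
Others bid (3, 3, 3, 13): truth gives 0; bid 13 gives 20 > 0. Violating.
Others bid (3, 3, 3, 16): truth gives 0; bid 16 gives 17 > 0. Violating.
Others bid (3, 3, 3, 42): truth gives -33; bid 3 gives -3 > -33. Violating.
Others bid (3, 3, 3, 33): truth gives 0; no alternative beats it.
Others bid (3, 3, 13, 33): truth gives 0; no alternative beats it.
(Checking all 625 profiles: 517 have a profitable deviation, 108 do not.)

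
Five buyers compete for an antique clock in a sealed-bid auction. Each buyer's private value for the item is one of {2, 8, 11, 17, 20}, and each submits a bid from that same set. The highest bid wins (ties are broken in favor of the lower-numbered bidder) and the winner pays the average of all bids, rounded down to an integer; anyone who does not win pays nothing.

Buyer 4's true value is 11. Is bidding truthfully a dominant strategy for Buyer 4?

Consider the case where Buyer 1 bids 2, Buyer 2 bids 2, Buyer 3 bids 2 and Buyer 5 bids 8.
Truthful bid 11: wins, pays 5, utility 11 - 5 = 6.
Bid 8 instead: wins, pays 4, utility 11 - 4 = 7.
Since 7 > 6, bidding 8 is strictly better here, so truthful bidding is not dominant.

No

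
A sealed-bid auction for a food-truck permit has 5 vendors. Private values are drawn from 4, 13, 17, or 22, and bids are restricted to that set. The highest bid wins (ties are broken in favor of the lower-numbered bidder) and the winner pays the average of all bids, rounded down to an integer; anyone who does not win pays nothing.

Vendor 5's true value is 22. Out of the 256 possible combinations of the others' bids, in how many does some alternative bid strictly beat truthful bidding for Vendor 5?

16

Others bid (4, 4, 4, 4): truth gives 15; bid 13 gives 17 > 15. Violating.
Others bid (4, 4, 4, 13): truth gives 13; bid 17 gives 14 > 13. Violating.
Others bid (4, 4, 13, 4): truth gives 13; bid 17 gives 14 > 13. Violating.
Others bid (4, 4, 13, 13): truth gives 11; bid 17 gives 12 > 11. Violating.
Others bid (4, 4, 4, 17): truth gives 12; no alternative beats it.
Others bid (4, 4, 4, 22): truth gives 0; no alternative beats it.
(Checking all 256 profiles: 16 have a profitable deviation, 240 do not.)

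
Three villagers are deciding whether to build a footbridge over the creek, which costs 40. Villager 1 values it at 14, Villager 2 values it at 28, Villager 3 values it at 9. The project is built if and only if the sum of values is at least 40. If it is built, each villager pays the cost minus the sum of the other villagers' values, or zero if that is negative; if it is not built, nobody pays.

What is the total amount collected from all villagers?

20

Total value 51 ≥ cost 40, so it is built.
Villager 1: others sum to 37; max(0, 40 - 37) = 3.
Villager 2: others sum to 23; max(0, 40 - 23) = 17.
Villager 3: others sum to 42; max(0, 40 - 42) = 0.
Total collected = 3 + 17 + 0 = 20.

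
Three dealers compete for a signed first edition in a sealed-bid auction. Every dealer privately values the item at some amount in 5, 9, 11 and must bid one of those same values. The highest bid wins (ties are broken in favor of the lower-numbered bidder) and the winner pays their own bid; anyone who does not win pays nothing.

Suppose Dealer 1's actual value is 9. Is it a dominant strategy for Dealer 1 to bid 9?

No

Consider the case where Dealer 2 bids 5 and Dealer 3 bids 5.
Truthful bid 9: wins, pays 9, utility 9 - 9 = 0.
Bid 5 instead: wins, pays 5, utility 9 - 5 = 4.
Since 4 > 0, bidding 5 is strictly better here, so truthful bidding is not dominant.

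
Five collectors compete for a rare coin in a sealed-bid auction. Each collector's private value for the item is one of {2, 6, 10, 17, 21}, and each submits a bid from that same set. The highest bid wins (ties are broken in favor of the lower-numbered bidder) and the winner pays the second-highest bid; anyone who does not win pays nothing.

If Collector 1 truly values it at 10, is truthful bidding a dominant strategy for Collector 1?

Yes

Check each profile of the others' bids and compare truth against every alternative bid.
Others bid (2, 2, 2, 2): truth gives 8, best alternative gives 8.
Others bid (2, 2, 2, 6): truth gives 4, best alternative gives 4.
Others bid (2, 2, 6, 2): truth gives 4, best alternative gives 4.
Others bid (2, 2, 6, 6): truth gives 4, best alternative gives 4.
Others bid (2, 6, 2, 2): truth gives 4, best alternative gives 4.
Others bid (2, 6, 2, 6): truth gives 4, best alternative gives 4.
(Remaining 619 profiles checked similarly; truth is weakly best in each.)
In every case the truthful bid is at least as good as any alternative, so it is a dominant strategy.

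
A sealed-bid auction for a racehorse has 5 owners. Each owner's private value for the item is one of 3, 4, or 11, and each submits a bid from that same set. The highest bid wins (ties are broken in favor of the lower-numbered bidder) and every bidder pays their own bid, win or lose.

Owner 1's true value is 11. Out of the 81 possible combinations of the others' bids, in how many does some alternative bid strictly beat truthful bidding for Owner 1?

Others bid (3, 3, 3, 3): truth gives 0; bid 3 gives 8 > 0. Violating.
Others bid (3, 3, 3, 4): truth gives 0; bid 4 gives 7 > 0. Violating.
Others bid (3, 3, 4, 3): truth gives 0; bid 4 gives 7 > 0. Violating.
Others bid (3, 3, 4, 4): truth gives 0; bid 4 gives 7 > 0. Violating.
Others bid (3, 3, 3, 11): truth gives 0; no alternative beats it.
Others bid (3, 3, 4, 11): truth gives 0; no alternative beats it.
(Checking all 81 profiles: 16 have a profitable deviation, 65 do not.)

16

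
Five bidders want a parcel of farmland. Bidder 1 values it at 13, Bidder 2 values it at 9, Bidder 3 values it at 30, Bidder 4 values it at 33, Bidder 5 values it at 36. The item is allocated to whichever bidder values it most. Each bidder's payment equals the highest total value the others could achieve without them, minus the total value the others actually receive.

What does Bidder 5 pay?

Bidder 5 has the highest value and receives the item.
Without Bidder 5, the item would go to the next-highest value, 33, so the others could achieve 33.
With Bidder 5 present and winning, the others receive nothing, so their total is 0.
Payment = 33 - 0 = 33.

33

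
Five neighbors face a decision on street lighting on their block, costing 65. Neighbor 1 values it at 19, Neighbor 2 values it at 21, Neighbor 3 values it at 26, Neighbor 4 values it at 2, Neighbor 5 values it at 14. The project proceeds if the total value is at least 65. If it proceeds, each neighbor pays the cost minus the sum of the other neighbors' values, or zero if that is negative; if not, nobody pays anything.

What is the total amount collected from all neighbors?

15

Total value 82 ≥ cost 65, so it is built.
Neighbor 1: others sum to 63; max(0, 65 - 63) = 2.
Neighbor 2: others sum to 61; max(0, 65 - 61) = 4.
Neighbor 3: others sum to 56; max(0, 65 - 56) = 9.
Neighbor 4: others sum to 80; max(0, 65 - 80) = 0.
Neighbor 5: others sum to 68; max(0, 65 - 68) = 0.
Total collected = 2 + 4 + 9 + 0 + 0 = 15.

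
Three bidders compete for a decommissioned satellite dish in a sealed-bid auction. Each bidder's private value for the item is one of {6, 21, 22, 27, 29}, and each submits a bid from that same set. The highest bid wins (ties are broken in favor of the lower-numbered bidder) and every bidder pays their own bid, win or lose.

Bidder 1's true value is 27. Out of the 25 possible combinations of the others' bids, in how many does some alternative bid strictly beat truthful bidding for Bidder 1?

18

Others bid (6, 6): truth gives 0; bid 6 gives 21 > 0. Violating.
Others bid (6, 21): truth gives 0; bid 21 gives 6 > 0. Violating.
Others bid (6, 22): truth gives 0; bid 22 gives 5 > 0. Violating.
Others bid (6, 29): truth gives -27; bid 29 gives -2 > -27. Violating.
Others bid (6, 27): truth gives 0; no alternative beats it.
Others bid (21, 27): truth gives 0; no alternative beats it.
(Checking all 25 profiles: 18 have a profitable deviation, 7 do not.)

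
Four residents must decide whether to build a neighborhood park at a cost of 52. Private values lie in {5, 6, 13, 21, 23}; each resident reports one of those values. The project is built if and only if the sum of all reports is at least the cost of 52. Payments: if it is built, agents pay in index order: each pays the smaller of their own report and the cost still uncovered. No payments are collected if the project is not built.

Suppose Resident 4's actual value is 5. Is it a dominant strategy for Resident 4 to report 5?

Yes

Check each profile of the others' reports and compare truth against every alternative report.
Others report (6, 23, 23): truth gives 5, best alternative gives 5.
Others report (13, 21, 21): truth gives 5, best alternative gives 5.
Others report (13, 21, 23): truth gives 5, best alternative gives 5.
Others report (13, 23, 21): truth gives 5, best alternative gives 5.
Others report (13, 23, 23): truth gives 5, best alternative gives 5.
Others report (21, 13, 21): truth gives 5, best alternative gives 5.
(Remaining 119 profiles checked similarly; truth is weakly best in each.)
In every case the truthful report is at least as good as any alternative, so it is a dominant strategy.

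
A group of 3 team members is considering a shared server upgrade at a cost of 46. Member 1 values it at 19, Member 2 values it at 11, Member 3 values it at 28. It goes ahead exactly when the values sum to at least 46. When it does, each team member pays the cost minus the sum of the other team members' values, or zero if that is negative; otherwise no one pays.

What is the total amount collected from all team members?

Total value 58 ≥ cost 46, so it is built.
Member 1: others sum to 39; max(0, 46 - 39) = 7.
Member 2: others sum to 47; max(0, 46 - 47) = 0.
Member 3: others sum to 30; max(0, 46 - 30) = 16.
Total collected = 7 + 0 + 16 = 23.

23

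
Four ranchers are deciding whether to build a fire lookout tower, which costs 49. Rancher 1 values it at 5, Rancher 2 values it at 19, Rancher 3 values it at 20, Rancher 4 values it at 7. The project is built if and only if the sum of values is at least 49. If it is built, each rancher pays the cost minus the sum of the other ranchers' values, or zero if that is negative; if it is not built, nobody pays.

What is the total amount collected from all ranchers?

Total value 51 ≥ cost 49, so it is built.
Rancher 1: others sum to 46; max(0, 49 - 46) = 3.
Rancher 2: others sum to 32; max(0, 49 - 32) = 17.
Rancher 3: others sum to 31; max(0, 49 - 31) = 18.
Rancher 4: others sum to 44; max(0, 49 - 44) = 5.
Total collected = 3 + 17 + 18 + 5 = 43.

43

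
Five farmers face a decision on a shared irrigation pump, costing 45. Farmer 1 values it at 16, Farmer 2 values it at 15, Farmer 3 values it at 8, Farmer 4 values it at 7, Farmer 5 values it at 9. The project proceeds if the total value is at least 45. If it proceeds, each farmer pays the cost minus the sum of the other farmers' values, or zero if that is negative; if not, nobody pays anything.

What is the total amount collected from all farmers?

Total value 55 ≥ cost 45, so it is built.
Farmer 1: others sum to 39; max(0, 45 - 39) = 6.
Farmer 2: others sum to 40; max(0, 45 - 40) = 5.
Farmer 3: others sum to 47; max(0, 45 - 47) = 0.
Farmer 4: others sum to 48; max(0, 45 - 48) = 0.
Farmer 5: others sum to 46; max(0, 45 - 46) = 0.
Total collected = 6 + 5 + 0 + 0 + 0 = 11.

11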